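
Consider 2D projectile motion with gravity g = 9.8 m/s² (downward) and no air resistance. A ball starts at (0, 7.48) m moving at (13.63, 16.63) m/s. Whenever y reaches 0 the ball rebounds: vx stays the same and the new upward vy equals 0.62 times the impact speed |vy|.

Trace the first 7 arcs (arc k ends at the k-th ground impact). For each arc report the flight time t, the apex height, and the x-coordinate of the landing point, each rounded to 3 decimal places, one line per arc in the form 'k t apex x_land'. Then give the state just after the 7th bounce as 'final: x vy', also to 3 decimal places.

1 3.796 21.590 51.740
2 2.603 8.299 87.217
3 1.614 3.190 109.212
4 1.001 1.226 122.850
5 0.620 0.471 131.305
6 0.385 0.181 136.547
7 0.238 0.070 139.797
final: 139.797 0.724

Arc 1: start y=7.480, vy=16.630 → t=3.796, apex=21.590, x_land=51.740, impact vy=-20.571
  bounce: vy ← 0.62·20.571 = 12.754
Arc 2: start y=0.000, vy=12.754 → t=2.603, apex=8.299, x_land=87.217, impact vy=-12.754
  bounce: vy ← 0.62·12.754 = 7.907
Arc 3: start y=0.000, vy=7.907 → t=1.614, apex=3.190, x_land=109.212, impact vy=-7.907
  bounce: vy ← 0.62·7.907 = 4.903
Arc 4: start y=0.000, vy=4.903 → t=1.001, apex=1.226, x_land=122.850, impact vy=-4.903
  bounce: vy ← 0.62·4.903 = 3.040
Arc 5: start y=0.000, vy=3.040 → t=0.620, apex=0.471, x_land=131.305, impact vy=-3.040
  bounce: vy ← 0.62·3.040 = 1.885
Arc 6: start y=0.000, vy=1.885 → t=0.385, apex=0.181, x_land=136.547, impact vy=-1.885
  bounce: vy ← 0.62·1.885 = 1.168
Arc 7: start y=0.000, vy=1.168 → t=0.238, apex=0.070, x_land=139.797, impact vy=-1.168
  bounce: vy ← 0.62·1.168 = 0.724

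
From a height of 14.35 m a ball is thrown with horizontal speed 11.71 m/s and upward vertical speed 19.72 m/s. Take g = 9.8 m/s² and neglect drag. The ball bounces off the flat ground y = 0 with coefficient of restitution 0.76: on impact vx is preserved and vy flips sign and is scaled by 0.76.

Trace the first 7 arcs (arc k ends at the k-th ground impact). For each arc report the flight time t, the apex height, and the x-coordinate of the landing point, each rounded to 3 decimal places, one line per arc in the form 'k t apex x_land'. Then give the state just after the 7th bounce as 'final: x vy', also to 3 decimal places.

1 4.654 34.191 54.496
2 4.015 19.749 101.513
3 3.051 11.407 137.246
4 2.319 6.589 164.403
5 1.763 3.806 185.043
6 1.340 2.198 200.729
7 1.018 1.270 212.650
final: 212.650 3.791

Arc 1: start y=14.350, vy=19.720 → t=4.654, apex=34.191, x_land=54.496, impact vy=-25.887
  bounce: vy ← 0.76·25.887 = 19.674
Arc 2: start y=0.000, vy=19.674 → t=4.015, apex=19.749, x_land=101.513, impact vy=-19.674
  bounce: vy ← 0.76·19.674 = 14.952
Arc 3: start y=0.000, vy=14.952 → t=3.051, apex=11.407, x_land=137.246, impact vy=-14.952
  bounce: vy ← 0.76·14.952 = 11.364
Arc 4: start y=0.000, vy=11.364 → t=2.319, apex=6.589, x_land=164.403, impact vy=-11.364
  bounce: vy ← 0.76·11.364 = 8.636
Arc 5: start y=0.000, vy=8.636 → t=1.763, apex=3.806, x_land=185.043, impact vy=-8.636
  bounce: vy ← 0.76·8.636 = 6.564
Arc 6: start y=0.000, vy=6.564 → t=1.340, apex=2.198, x_land=200.729, impact vy=-6.564
  bounce: vy ← 0.76·6.564 = 4.988
Arc 7: start y=0.000, vy=4.988 → t=1.018, apex=1.270, x_land=212.650, impact vy=-4.988
  bounce: vy ← 0.76·4.988 = 3.791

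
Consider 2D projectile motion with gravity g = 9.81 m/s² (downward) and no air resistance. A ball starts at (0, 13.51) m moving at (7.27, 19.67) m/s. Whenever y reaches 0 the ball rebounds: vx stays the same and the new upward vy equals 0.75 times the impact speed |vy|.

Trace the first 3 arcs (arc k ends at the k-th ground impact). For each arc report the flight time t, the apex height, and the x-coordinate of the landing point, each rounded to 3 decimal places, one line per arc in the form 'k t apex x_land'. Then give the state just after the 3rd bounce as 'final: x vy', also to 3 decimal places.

Arc 1: start y=13.510, vy=19.670 → t=4.608, apex=33.230, x_land=33.500, impact vy=-25.534
  bounce: vy ← 0.75·25.534 = 19.150
Arc 2: start y=0.000, vy=19.150 → t=3.904, apex=18.692, x_land=61.884, impact vy=-19.150
  bounce: vy ← 0.75·19.150 = 14.363
Arc 3: start y=0.000, vy=14.363 → t=2.928, apex=10.514, x_land=83.171, impact vy=-14.363
  bounce: vy ← 0.75·14.363 = 10.772

1 4.608 33.230 33.500
2 3.904 18.692 61.884
3 2.928 10.514 83.171
final: 83.171 10.772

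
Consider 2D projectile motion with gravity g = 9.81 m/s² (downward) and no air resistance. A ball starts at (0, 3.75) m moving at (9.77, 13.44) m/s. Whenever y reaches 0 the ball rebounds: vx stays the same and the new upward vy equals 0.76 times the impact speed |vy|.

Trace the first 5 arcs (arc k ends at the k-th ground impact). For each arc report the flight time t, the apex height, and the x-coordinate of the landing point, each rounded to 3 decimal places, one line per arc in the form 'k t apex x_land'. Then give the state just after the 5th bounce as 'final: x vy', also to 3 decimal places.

Arc 1: start y=3.750, vy=13.440 → t=2.995, apex=12.957, x_land=29.264, impact vy=-15.944
  bounce: vy ← 0.76·15.944 = 12.117
Arc 2: start y=0.000, vy=12.117 → t=2.470, apex=7.484, x_land=53.400, impact vy=-12.117
  bounce: vy ← 0.76·12.117 = 9.209
Arc 3: start y=0.000, vy=9.209 → t=1.878, apex=4.323, x_land=71.743, impact vy=-9.209
  bounce: vy ← 0.76·9.209 = 6.999
Arc 4: start y=0.000, vy=6.999 → t=1.427, apex=2.497, x_land=85.684, impact vy=-6.999
  bounce: vy ← 0.76·6.999 = 5.319
Arc 5: start y=0.000, vy=5.319 → t=1.084, apex=1.442, x_land=96.279, impact vy=-5.319
  bounce: vy ← 0.76·5.319 = 4.043

1 2.995 12.957 29.264
2 2.470 7.484 53.400
3 1.878 4.323 71.743
4 1.427 2.497 85.684
5 1.084 1.442 96.279
final: 96.279 4.043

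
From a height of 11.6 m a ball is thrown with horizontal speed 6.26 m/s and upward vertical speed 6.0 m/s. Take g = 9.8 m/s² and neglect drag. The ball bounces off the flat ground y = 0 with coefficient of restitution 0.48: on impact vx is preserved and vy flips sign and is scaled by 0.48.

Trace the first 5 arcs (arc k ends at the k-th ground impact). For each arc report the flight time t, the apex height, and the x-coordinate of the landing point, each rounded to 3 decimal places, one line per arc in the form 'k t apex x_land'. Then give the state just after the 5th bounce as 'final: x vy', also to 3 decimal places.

1 2.268 13.437 14.199
2 1.590 3.096 24.151
3 0.763 0.713 28.927
4 0.366 0.164 31.220
5 0.176 0.038 32.321
final: 32.321 0.414

Arc 1: start y=11.600, vy=6.000 → t=2.268, apex=13.437, x_land=14.199, impact vy=-16.228
  bounce: vy ← 0.48·16.228 = 7.790
Arc 2: start y=0.000, vy=7.790 → t=1.590, apex=3.096, x_land=24.151, impact vy=-7.790
  bounce: vy ← 0.48·7.790 = 3.739
Arc 3: start y=0.000, vy=3.739 → t=0.763, apex=0.713, x_land=28.927, impact vy=-3.739
  bounce: vy ← 0.48·3.739 = 1.795
Arc 4: start y=0.000, vy=1.795 → t=0.366, apex=0.164, x_land=31.220, impact vy=-1.795
  bounce: vy ← 0.48·1.795 = 0.861
Arc 5: start y=0.000, vy=0.861 → t=0.176, apex=0.038, x_land=32.321, impact vy=-0.861
  bounce: vy ← 0.48·0.861 = 0.414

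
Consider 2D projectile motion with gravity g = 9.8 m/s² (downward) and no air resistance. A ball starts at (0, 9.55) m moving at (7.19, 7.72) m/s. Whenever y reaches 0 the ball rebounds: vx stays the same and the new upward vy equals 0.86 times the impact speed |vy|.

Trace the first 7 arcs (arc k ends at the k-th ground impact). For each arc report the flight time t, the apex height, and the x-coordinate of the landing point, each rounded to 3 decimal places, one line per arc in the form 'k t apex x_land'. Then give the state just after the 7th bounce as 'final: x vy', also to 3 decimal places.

Arc 1: start y=9.550, vy=7.720 → t=2.391, apex=12.591, x_land=17.189, impact vy=-15.709
  bounce: vy ← 0.86·15.709 = 13.510
Arc 2: start y=0.000, vy=13.510 → t=2.757, apex=9.312, x_land=37.013, impact vy=-13.510
  bounce: vy ← 0.86·13.510 = 11.619
Arc 3: start y=0.000, vy=11.619 → t=2.371, apex=6.887, x_land=54.061, impact vy=-11.619
  bounce: vy ← 0.86·11.619 = 9.992
Arc 4: start y=0.000, vy=9.992 → t=2.039, apex=5.094, x_land=68.723, impact vy=-9.992
  bounce: vy ← 0.86·9.992 = 8.593
Arc 5: start y=0.000, vy=8.593 → t=1.754, apex=3.767, x_land=81.332, impact vy=-8.593
  bounce: vy ← 0.86·8.593 = 7.390
Arc 6: start y=0.000, vy=7.390 → t=1.508, apex=2.786, x_land=92.176, impact vy=-7.390
  bounce: vy ← 0.86·7.390 = 6.355
Arc 7: start y=0.000, vy=6.355 → t=1.297, apex=2.061, x_land=101.501, impact vy=-6.355
  bounce: vy ← 0.86·6.355 = 5.466

1 2.391 12.591 17.189
2 2.757 9.312 37.013
3 2.371 6.887 54.061
4 2.039 5.094 68.723
5 1.754 3.767 81.332
6 1.508 2.786 92.176
7 1.297 2.061 101.501
final: 101.501 5.466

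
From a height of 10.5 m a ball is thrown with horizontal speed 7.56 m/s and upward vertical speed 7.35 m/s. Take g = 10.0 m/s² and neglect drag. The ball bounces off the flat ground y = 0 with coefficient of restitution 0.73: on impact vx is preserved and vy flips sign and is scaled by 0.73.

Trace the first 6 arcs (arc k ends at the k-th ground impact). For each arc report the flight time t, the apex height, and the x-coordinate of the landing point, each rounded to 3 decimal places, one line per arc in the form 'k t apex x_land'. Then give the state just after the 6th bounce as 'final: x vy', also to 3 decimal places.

Arc 1: start y=10.500, vy=7.350 → t=2.360, apex=13.201, x_land=17.841, impact vy=-16.249
  bounce: vy ← 0.73·16.249 = 11.862
Arc 2: start y=0.000, vy=11.862 → t=2.372, apex=7.035, x_land=35.775, impact vy=-11.862
  bounce: vy ← 0.73·11.862 = 8.659
Arc 3: start y=0.000, vy=8.659 → t=1.732, apex=3.749, x_land=48.868, impact vy=-8.659
  bounce: vy ← 0.73·8.659 = 6.321
Arc 4: start y=0.000, vy=6.321 → t=1.264, apex=1.998, x_land=58.425, impact vy=-6.321
  bounce: vy ← 0.73·6.321 = 4.614
Arc 5: start y=0.000, vy=4.614 → t=0.923, apex=1.065, x_land=65.402, impact vy=-4.614
  bounce: vy ← 0.73·4.614 = 3.368
Arc 6: start y=0.000, vy=3.368 → t=0.674, apex=0.567, x_land=70.495, impact vy=-3.368
  bounce: vy ← 0.73·3.368 = 2.459

1 2.360 13.201 17.841
2 2.372 7.035 35.775
3 1.732 3.749 48.868
4 1.264 1.998 58.425
5 0.923 1.065 65.402
6 0.674 0.567 70.495
final: 70.495 2.459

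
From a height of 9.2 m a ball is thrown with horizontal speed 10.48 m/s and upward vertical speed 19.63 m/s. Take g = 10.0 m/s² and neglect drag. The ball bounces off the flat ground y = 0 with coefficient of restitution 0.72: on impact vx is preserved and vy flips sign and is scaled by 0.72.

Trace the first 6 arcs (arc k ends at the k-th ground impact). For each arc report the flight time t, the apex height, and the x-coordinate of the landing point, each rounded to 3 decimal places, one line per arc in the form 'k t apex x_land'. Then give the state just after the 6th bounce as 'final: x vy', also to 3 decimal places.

Arc 1: start y=9.200, vy=19.630 → t=4.349, apex=28.467, x_land=45.578, impact vy=-23.861
  bounce: vy ← 0.72·23.861 = 17.180
Arc 2: start y=0.000, vy=17.180 → t=3.436, apex=14.757, x_land=81.587, impact vy=-17.180
  bounce: vy ← 0.72·17.180 = 12.369
Arc 3: start y=0.000, vy=12.369 → t=2.474, apex=7.650, x_land=107.513, impact vy=-12.369
  bounce: vy ← 0.72·12.369 = 8.906
Arc 4: start y=0.000, vy=8.906 → t=1.781, apex=3.966, x_land=126.180, impact vy=-8.906
  bounce: vy ← 0.72·8.906 = 6.412
Arc 5: start y=0.000, vy=6.412 → t=1.282, apex=2.056, x_land=139.621, impact vy=-6.412
  bounce: vy ← 0.72·6.412 = 4.617
Arc 6: start y=0.000, vy=4.617 → t=0.923, apex=1.066, x_land=149.298, impact vy=-4.617
  bounce: vy ← 0.72·4.617 = 3.324

1 4.349 28.467 45.578
2 3.436 14.757 81.587
3 2.474 7.650 107.513
4 1.781 3.966 126.180
5 1.282 2.056 139.621
6 0.923 1.066 149.298
final: 149.298 3.324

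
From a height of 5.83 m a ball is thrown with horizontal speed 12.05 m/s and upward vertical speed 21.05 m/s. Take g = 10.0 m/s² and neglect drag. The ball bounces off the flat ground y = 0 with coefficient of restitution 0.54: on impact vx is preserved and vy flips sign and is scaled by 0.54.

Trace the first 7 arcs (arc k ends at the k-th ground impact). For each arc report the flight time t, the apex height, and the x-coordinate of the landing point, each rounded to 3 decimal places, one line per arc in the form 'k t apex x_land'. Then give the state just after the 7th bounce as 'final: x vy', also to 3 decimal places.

1 4.471 27.985 53.873
2 2.555 8.160 84.662
3 1.380 2.380 101.288
4 0.745 0.694 110.266
5 0.402 0.202 115.114
6 0.217 0.059 117.732
7 0.117 0.017 119.145
final: 119.145 0.317

Arc 1: start y=5.830, vy=21.050 → t=4.471, apex=27.985, x_land=53.873, impact vy=-23.658
  bounce: vy ← 0.54·23.658 = 12.775
Arc 2: start y=0.000, vy=12.775 → t=2.555, apex=8.160, x_land=84.662, impact vy=-12.775
  bounce: vy ← 0.54·12.775 = 6.899
Arc 3: start y=0.000, vy=6.899 → t=1.380, apex=2.380, x_land=101.288, impact vy=-6.899
  bounce: vy ← 0.54·6.899 = 3.725
Arc 4: start y=0.000, vy=3.725 → t=0.745, apex=0.694, x_land=110.266, impact vy=-3.725
  bounce: vy ← 0.54·3.725 = 2.012
Arc 5: start y=0.000, vy=2.012 → t=0.402, apex=0.202, x_land=115.114, impact vy=-2.012
  bounce: vy ← 0.54·2.012 = 1.086
Arc 6: start y=0.000, vy=1.086 → t=0.217, apex=0.059, x_land=117.732, impact vy=-1.086
  bounce: vy ← 0.54·1.086 = 0.587
Arc 7: start y=0.000, vy=0.587 → t=0.117, apex=0.017, x_land=119.145, impact vy=-0.587
  bounce: vy ← 0.54·0.587 = 0.317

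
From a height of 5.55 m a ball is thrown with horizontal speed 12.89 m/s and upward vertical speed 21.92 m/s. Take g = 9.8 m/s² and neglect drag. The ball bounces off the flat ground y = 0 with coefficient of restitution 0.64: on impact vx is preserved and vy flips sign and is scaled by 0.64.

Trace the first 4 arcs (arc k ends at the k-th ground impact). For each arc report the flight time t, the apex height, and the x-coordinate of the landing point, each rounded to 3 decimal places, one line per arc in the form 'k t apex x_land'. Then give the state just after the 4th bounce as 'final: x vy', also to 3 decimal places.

Arc 1: start y=5.550, vy=21.920 → t=4.714, apex=30.065, x_land=60.760, impact vy=-24.275
  bounce: vy ← 0.64·24.275 = 15.536
Arc 2: start y=0.000, vy=15.536 → t=3.171, apex=12.314, x_land=101.629, impact vy=-15.536
  bounce: vy ← 0.64·15.536 = 9.943
Arc 3: start y=0.000, vy=9.943 → t=2.029, apex=5.044, x_land=127.785, impact vy=-9.943
  bounce: vy ← 0.64·9.943 = 6.363
Arc 4: start y=0.000, vy=6.363 → t=1.299, apex=2.066, x_land=144.525, impact vy=-6.363
  bounce: vy ← 0.64·6.363 = 4.073

1 4.714 30.065 60.760
2 3.171 12.314 101.629
3 2.029 5.044 127.785
4 1.299 2.066 144.525
final: 144.525 4.073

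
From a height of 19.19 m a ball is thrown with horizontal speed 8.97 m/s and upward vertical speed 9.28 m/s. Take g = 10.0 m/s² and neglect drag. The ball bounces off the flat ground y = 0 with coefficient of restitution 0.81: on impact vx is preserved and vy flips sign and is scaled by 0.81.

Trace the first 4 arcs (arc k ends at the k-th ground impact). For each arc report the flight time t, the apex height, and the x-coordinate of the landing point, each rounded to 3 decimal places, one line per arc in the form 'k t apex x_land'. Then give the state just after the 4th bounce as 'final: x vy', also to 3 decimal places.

Arc 1: start y=19.190, vy=9.280 → t=3.096, apex=23.496, x_land=27.769, impact vy=-21.678
  bounce: vy ← 0.81·21.678 = 17.559
Arc 2: start y=0.000, vy=17.559 → t=3.512, apex=15.416, x_land=59.270, impact vy=-17.559
  bounce: vy ← 0.81·17.559 = 14.223
Arc 3: start y=0.000, vy=14.223 → t=2.845, apex=10.114, x_land=84.785, impact vy=-14.223
  bounce: vy ← 0.81·14.223 = 11.520
Arc 4: start y=0.000, vy=11.520 → t=2.304, apex=6.636, x_land=105.453, impact vy=-11.520
  bounce: vy ← 0.81·11.520 = 9.331

1 3.096 23.496 27.769
2 3.512 15.416 59.270
3 2.845 10.114 84.785
4 2.304 6.636 105.453
final: 105.453 9.331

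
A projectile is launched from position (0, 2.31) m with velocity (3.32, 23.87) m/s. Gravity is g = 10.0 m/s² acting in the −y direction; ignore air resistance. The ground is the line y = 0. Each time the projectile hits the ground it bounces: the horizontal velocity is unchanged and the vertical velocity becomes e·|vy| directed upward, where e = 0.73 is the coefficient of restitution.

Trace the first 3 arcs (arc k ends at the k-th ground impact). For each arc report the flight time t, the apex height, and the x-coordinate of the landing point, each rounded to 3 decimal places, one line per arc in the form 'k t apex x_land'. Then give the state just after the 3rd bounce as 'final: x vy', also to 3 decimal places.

1 4.869 30.799 16.165
2 3.624 16.413 28.195
3 2.645 8.746 36.977
final: 36.977 9.655

Arc 1: start y=2.310, vy=23.870 → t=4.869, apex=30.799, x_land=16.165, impact vy=-24.819
  bounce: vy ← 0.73·24.819 = 18.118
Arc 2: start y=0.000, vy=18.118 → t=3.624, apex=16.413, x_land=28.195, impact vy=-18.118
  bounce: vy ← 0.73·18.118 = 13.226
Arc 3: start y=0.000, vy=13.226 → t=2.645, apex=8.746, x_land=36.977, impact vy=-13.226
  bounce: vy ← 0.73·13.226 = 9.655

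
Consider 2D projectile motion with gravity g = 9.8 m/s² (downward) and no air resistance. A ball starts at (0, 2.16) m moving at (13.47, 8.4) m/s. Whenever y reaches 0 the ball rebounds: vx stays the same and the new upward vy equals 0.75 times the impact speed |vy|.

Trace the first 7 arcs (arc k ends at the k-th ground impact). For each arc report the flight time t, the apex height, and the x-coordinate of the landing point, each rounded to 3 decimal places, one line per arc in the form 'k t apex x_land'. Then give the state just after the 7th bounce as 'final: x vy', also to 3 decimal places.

Arc 1: start y=2.160, vy=8.400 → t=1.941, apex=5.760, x_land=26.150, impact vy=-10.625
  bounce: vy ← 0.75·10.625 = 7.969
Arc 2: start y=0.000, vy=7.969 → t=1.626, apex=3.240, x_land=48.056, impact vy=-7.969
  bounce: vy ← 0.75·7.969 = 5.977
Arc 3: start y=0.000, vy=5.977 → t=1.220, apex=1.823, x_land=64.486, impact vy=-5.977
  bounce: vy ← 0.75·5.977 = 4.483
Arc 4: start y=0.000, vy=4.483 → t=0.915, apex=1.025, x_land=76.809, impact vy=-4.483
  bounce: vy ← 0.75·4.483 = 3.362
Arc 5: start y=0.000, vy=3.362 → t=0.686, apex=0.577, x_land=86.050, impact vy=-3.362
  bounce: vy ← 0.75·3.362 = 2.521
Arc 6: start y=0.000, vy=2.521 → t=0.515, apex=0.324, x_land=92.982, impact vy=-2.521
  bounce: vy ← 0.75·2.521 = 1.891
Arc 7: start y=0.000, vy=1.891 → t=0.386, apex=0.182, x_land=98.180, impact vy=-1.891
  bounce: vy ← 0.75·1.891 = 1.418

1 1.941 5.760 26.150
2 1.626 3.240 48.056
3 1.220 1.823 64.486
4 0.915 1.025 76.809
5 0.686 0.577 86.050
6 0.515 0.324 92.982
7 0.386 0.182 98.180
final: 98.180 1.418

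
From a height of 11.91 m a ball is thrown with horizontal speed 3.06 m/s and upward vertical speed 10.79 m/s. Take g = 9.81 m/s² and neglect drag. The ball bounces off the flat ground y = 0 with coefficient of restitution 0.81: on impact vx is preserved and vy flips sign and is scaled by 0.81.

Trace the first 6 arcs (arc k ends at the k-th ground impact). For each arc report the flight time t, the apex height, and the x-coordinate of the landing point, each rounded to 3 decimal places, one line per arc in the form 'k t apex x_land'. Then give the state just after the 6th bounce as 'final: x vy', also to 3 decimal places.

1 3.007 17.844 9.202
2 3.090 11.707 18.657
3 2.503 7.681 26.316
4 2.027 5.040 32.519
5 1.642 3.307 37.544
6 1.330 2.169 41.614
final: 41.614 5.285

Arc 1: start y=11.910, vy=10.790 → t=3.007, apex=17.844, x_land=9.202, impact vy=-18.711
  bounce: vy ← 0.81·18.711 = 15.156
Arc 2: start y=0.000, vy=15.156 → t=3.090, apex=11.707, x_land=18.657, impact vy=-15.156
  bounce: vy ← 0.81·15.156 = 12.276
Arc 3: start y=0.000, vy=12.276 → t=2.503, apex=7.681, x_land=26.316, impact vy=-12.276
  bounce: vy ← 0.81·12.276 = 9.944
Arc 4: start y=0.000, vy=9.944 → t=2.027, apex=5.040, x_land=32.519, impact vy=-9.944
  bounce: vy ← 0.81·9.944 = 8.054
Arc 5: start y=0.000, vy=8.054 → t=1.642, apex=3.307, x_land=37.544, impact vy=-8.054
  bounce: vy ← 0.81·8.054 = 6.524
Arc 6: start y=0.000, vy=6.524 → t=1.330, apex=2.169, x_land=41.614, impact vy=-6.524
  bounce: vy ← 0.81·6.524 = 5.285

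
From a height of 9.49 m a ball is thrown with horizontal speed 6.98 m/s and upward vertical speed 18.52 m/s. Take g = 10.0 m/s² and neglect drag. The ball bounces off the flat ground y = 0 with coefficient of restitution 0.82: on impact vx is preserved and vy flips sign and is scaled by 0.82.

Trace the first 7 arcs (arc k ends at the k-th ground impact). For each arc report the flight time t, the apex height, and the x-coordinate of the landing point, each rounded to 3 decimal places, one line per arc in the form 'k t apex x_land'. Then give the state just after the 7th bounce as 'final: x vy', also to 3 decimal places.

Arc 1: start y=9.490, vy=18.520 → t=4.160, apex=26.640, x_land=29.038, impact vy=-23.082
  bounce: vy ← 0.82·23.082 = 18.927
Arc 2: start y=0.000, vy=18.927 → t=3.785, apex=17.912, x_land=55.461, impact vy=-18.927
  bounce: vy ← 0.82·18.927 = 15.521
Arc 3: start y=0.000, vy=15.521 → t=3.104, apex=12.044, x_land=77.128, impact vy=-15.521
  bounce: vy ← 0.82·15.521 = 12.727
Arc 4: start y=0.000, vy=12.727 → t=2.545, apex=8.099, x_land=94.894, impact vy=-12.727
  bounce: vy ← 0.82·12.727 = 10.436
Arc 5: start y=0.000, vy=10.436 → t=2.087, apex=5.445, x_land=109.463, impact vy=-10.436
  bounce: vy ← 0.82·10.436 = 8.558
Arc 6: start y=0.000, vy=8.558 → t=1.712, apex=3.662, x_land=121.409, impact vy=-8.558
  bounce: vy ← 0.82·8.558 = 7.017
Arc 7: start y=0.000, vy=7.017 → t=1.403, apex=2.462, x_land=131.205, impact vy=-7.017
  bounce: vy ← 0.82·7.017 = 5.754

1 4.160 26.640 29.038
2 3.785 17.912 55.461
3 3.104 12.044 77.128
4 2.545 8.099 94.894
5 2.087 5.445 109.463
6 1.712 3.662 121.409
7 1.403 2.462 131.205
final: 131.205 5.754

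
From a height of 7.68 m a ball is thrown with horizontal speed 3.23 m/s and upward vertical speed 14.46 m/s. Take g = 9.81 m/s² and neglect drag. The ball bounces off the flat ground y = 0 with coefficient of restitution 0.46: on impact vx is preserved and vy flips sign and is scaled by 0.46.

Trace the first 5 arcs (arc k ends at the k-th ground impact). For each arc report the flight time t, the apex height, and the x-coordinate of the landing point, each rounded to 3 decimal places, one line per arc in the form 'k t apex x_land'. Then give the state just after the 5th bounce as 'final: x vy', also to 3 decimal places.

1 3.408 18.337 11.006
2 1.779 3.880 16.752
3 0.818 0.821 19.395
4 0.376 0.174 20.611
5 0.173 0.037 21.170
final: 21.170 0.391

Arc 1: start y=7.680, vy=14.460 → t=3.408, apex=18.337, x_land=11.006, impact vy=-18.968
  bounce: vy ← 0.46·18.968 = 8.725
Arc 2: start y=0.000, vy=8.725 → t=1.779, apex=3.880, x_land=16.752, impact vy=-8.725
  bounce: vy ← 0.46·8.725 = 4.014
Arc 3: start y=0.000, vy=4.014 → t=0.818, apex=0.821, x_land=19.395, impact vy=-4.014
  bounce: vy ← 0.46·4.014 = 1.846
Arc 4: start y=0.000, vy=1.846 → t=0.376, apex=0.174, x_land=20.611, impact vy=-1.846
  bounce: vy ← 0.46·1.846 = 0.849
Arc 5: start y=0.000, vy=0.849 → t=0.173, apex=0.037, x_land=21.170, impact vy=-0.849
  bounce: vy ← 0.46·0.849 = 0.391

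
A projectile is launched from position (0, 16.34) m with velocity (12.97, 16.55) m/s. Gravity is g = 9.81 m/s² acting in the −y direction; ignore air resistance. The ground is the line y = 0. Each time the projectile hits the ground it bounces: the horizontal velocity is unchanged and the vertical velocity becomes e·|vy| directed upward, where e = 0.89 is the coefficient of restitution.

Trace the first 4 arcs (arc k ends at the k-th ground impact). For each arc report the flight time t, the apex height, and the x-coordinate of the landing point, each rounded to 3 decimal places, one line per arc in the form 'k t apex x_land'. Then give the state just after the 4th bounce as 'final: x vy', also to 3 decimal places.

Arc 1: start y=16.340, vy=16.550 → t=4.173, apex=30.300, x_land=54.117, impact vy=-24.382
  bounce: vy ← 0.89·24.382 = 21.700
Arc 2: start y=0.000, vy=21.700 → t=4.424, apex=24.001, x_land=111.498, impact vy=-21.700
  bounce: vy ← 0.89·21.700 = 19.313
Arc 3: start y=0.000, vy=19.313 → t=3.937, apex=19.011, x_land=162.567, impact vy=-19.313
  bounce: vy ← 0.89·19.313 = 17.189
Arc 4: start y=0.000, vy=17.189 → t=3.504, apex=15.059, x_land=208.018, impact vy=-17.189
  bounce: vy ← 0.89·17.189 = 15.298

1 4.173 30.300 54.117
2 4.424 24.001 111.498
3 3.937 19.011 162.567
4 3.504 15.059 208.018
final: 208.018 15.298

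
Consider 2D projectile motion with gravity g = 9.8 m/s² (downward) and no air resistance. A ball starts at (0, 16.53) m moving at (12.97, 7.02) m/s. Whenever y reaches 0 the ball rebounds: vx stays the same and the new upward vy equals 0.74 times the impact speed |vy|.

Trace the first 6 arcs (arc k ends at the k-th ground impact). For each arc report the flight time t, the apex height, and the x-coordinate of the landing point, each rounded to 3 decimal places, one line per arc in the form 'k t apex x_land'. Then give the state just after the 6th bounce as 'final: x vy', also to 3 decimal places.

1 2.688 19.044 34.860
2 2.918 10.429 72.703
3 2.159 5.711 100.707
4 1.598 3.127 121.430
5 1.182 1.712 136.765
6 0.875 0.938 148.113
final: 148.113 3.172

Arc 1: start y=16.530, vy=7.020 → t=2.688, apex=19.044, x_land=34.860, impact vy=-19.320
  bounce: vy ← 0.74·19.320 = 14.297
Arc 2: start y=0.000, vy=14.297 → t=2.918, apex=10.429, x_land=72.703, impact vy=-14.297
  bounce: vy ← 0.74·14.297 = 10.580
Arc 3: start y=0.000, vy=10.580 → t=2.159, apex=5.711, x_land=100.707, impact vy=-10.580
  bounce: vy ← 0.74·10.580 = 7.829
Arc 4: start y=0.000, vy=7.829 → t=1.598, apex=3.127, x_land=121.430, impact vy=-7.829
  bounce: vy ← 0.74·7.829 = 5.793
Arc 5: start y=0.000, vy=5.793 → t=1.182, apex=1.712, x_land=136.765, impact vy=-5.793
  bounce: vy ← 0.74·5.793 = 4.287
Arc 6: start y=0.000, vy=4.287 → t=0.875, apex=0.938, x_land=148.113, impact vy=-4.287
  bounce: vy ← 0.74·4.287 = 3.172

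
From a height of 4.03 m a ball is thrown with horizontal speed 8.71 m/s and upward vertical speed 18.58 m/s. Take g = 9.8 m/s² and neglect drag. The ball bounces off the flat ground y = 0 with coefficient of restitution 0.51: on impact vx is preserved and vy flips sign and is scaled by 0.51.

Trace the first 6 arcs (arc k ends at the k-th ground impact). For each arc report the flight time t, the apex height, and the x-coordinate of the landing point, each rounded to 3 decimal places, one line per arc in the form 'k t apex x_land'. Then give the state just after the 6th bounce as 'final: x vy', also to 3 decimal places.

1 3.998 21.643 34.819
2 2.144 5.629 53.490
3 1.093 1.464 63.013
4 0.558 0.381 67.869
5 0.284 0.099 70.346
6 0.145 0.026 71.609
final: 71.609 0.362

Arc 1: start y=4.030, vy=18.580 → t=3.998, apex=21.643, x_land=34.819, impact vy=-20.596
  bounce: vy ← 0.51·20.596 = 10.504
Arc 2: start y=0.000, vy=10.504 → t=2.144, apex=5.629, x_land=53.490, impact vy=-10.504
  bounce: vy ← 0.51·10.504 = 5.357
Arc 3: start y=0.000, vy=5.357 → t=1.093, apex=1.464, x_land=63.013, impact vy=-5.357
  bounce: vy ← 0.51·5.357 = 2.732
Arc 4: start y=0.000, vy=2.732 → t=0.558, apex=0.381, x_land=67.869, impact vy=-2.732
  bounce: vy ← 0.51·2.732 = 1.393
Arc 5: start y=0.000, vy=1.393 → t=0.284, apex=0.099, x_land=70.346, impact vy=-1.393
  bounce: vy ← 0.51·1.393 = 0.711
Arc 6: start y=0.000, vy=0.711 → t=0.145, apex=0.026, x_land=71.609, impact vy=-0.711
  bounce: vy ← 0.51·0.711 = 0.362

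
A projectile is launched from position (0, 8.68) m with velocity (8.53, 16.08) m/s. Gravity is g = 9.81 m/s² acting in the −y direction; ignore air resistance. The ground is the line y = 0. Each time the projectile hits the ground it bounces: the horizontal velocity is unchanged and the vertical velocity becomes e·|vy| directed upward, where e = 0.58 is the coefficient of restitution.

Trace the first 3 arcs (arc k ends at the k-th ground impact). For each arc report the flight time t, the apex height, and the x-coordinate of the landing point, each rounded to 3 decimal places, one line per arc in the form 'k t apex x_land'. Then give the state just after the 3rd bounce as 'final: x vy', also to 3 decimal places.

Arc 1: start y=8.680, vy=16.080 → t=3.750, apex=21.859, x_land=31.989, impact vy=-20.709
  bounce: vy ← 0.58·20.709 = 12.011
Arc 2: start y=0.000, vy=12.011 → t=2.449, apex=7.353, x_land=52.877, impact vy=-12.011
  bounce: vy ← 0.58·12.011 = 6.967
Arc 3: start y=0.000, vy=6.967 → t=1.420, apex=2.474, x_land=64.992, impact vy=-6.967
  bounce: vy ← 0.58·6.967 = 4.041

1 3.750 21.859 31.989
2 2.449 7.353 52.877
3 1.420 2.474 64.992
final: 64.992 4.041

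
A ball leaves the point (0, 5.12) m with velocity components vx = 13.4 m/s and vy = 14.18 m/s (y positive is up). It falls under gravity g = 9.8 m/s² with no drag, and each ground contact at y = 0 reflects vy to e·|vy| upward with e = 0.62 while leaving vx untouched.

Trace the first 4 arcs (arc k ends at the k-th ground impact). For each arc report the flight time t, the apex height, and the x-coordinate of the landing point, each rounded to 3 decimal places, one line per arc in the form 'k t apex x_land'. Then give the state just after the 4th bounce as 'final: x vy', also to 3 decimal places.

Arc 1: start y=5.120, vy=14.180 → t=3.219, apex=15.379, x_land=43.128, impact vy=-17.362
  bounce: vy ← 0.62·17.362 = 10.764
Arc 2: start y=0.000, vy=10.764 → t=2.197, apex=5.912, x_land=72.565, impact vy=-10.764
  bounce: vy ← 0.62·10.764 = 6.674
Arc 3: start y=0.000, vy=6.674 → t=1.362, apex=2.272, x_land=90.816, impact vy=-6.674
  bounce: vy ← 0.62·6.674 = 4.138
Arc 4: start y=0.000, vy=4.138 → t=0.844, apex=0.874, x_land=102.131, impact vy=-4.138
  bounce: vy ← 0.62·4.138 = 2.565

1 3.219 15.379 43.128
2 2.197 5.912 72.565
3 1.362 2.272 90.816
4 0.844 0.874 102.131
final: 102.131 2.565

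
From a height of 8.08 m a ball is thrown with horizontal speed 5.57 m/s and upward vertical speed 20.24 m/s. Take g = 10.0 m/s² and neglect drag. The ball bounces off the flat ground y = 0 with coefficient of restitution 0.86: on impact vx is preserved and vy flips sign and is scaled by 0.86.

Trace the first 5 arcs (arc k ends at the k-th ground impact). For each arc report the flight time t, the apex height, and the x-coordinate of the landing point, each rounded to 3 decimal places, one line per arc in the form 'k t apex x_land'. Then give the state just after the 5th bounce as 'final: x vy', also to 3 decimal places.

Arc 1: start y=8.080, vy=20.240 → t=4.414, apex=28.563, x_land=24.587, impact vy=-23.901
  bounce: vy ← 0.86·23.901 = 20.555
Arc 2: start y=0.000, vy=20.555 → t=4.111, apex=21.125, x_land=47.485, impact vy=-20.555
  bounce: vy ← 0.86·20.555 = 17.677
Arc 3: start y=0.000, vy=17.677 → t=3.535, apex=15.624, x_land=67.177, impact vy=-17.677
  bounce: vy ← 0.86·17.677 = 15.202
Arc 4: start y=0.000, vy=15.202 → t=3.040, apex=11.556, x_land=84.112, impact vy=-15.202
  bounce: vy ← 0.86·15.202 = 13.074
Arc 5: start y=0.000, vy=13.074 → t=2.615, apex=8.547, x_land=98.677, impact vy=-13.074
  bounce: vy ← 0.86·13.074 = 11.244

1 4.414 28.563 24.587
2 4.111 21.125 47.485
3 3.535 15.624 67.177
4 3.040 11.556 84.112
5 2.615 8.547 98.677
final: 98.677 11.244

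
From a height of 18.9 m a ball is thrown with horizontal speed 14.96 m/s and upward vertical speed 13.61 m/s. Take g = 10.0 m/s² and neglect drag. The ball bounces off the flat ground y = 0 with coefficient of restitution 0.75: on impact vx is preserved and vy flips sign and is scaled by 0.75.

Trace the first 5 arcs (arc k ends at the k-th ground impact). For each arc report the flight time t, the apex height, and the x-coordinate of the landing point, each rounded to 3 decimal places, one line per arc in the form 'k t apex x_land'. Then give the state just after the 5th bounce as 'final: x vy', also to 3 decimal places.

1 3.734 28.162 55.864
2 3.560 15.841 109.120
3 2.670 8.911 149.062
4 2.002 5.012 179.018
5 1.502 2.819 201.486
final: 201.486 5.632

Arc 1: start y=18.900, vy=13.610 → t=3.734, apex=28.162, x_land=55.864, impact vy=-23.733
  bounce: vy ← 0.75·23.733 = 17.799
Arc 2: start y=0.000, vy=17.799 → t=3.560, apex=15.841, x_land=109.120, impact vy=-17.799
  bounce: vy ← 0.75·17.799 = 13.350
Arc 3: start y=0.000, vy=13.350 → t=2.670, apex=8.911, x_land=149.062, impact vy=-13.350
  bounce: vy ← 0.75·13.350 = 10.012
Arc 4: start y=0.000, vy=10.012 → t=2.002, apex=5.012, x_land=179.018, impact vy=-10.012
  bounce: vy ← 0.75·10.012 = 7.509
Arc 5: start y=0.000, vy=7.509 → t=1.502, apex=2.819, x_land=201.486, impact vy=-7.509
  bounce: vy ← 0.75·7.509 = 5.632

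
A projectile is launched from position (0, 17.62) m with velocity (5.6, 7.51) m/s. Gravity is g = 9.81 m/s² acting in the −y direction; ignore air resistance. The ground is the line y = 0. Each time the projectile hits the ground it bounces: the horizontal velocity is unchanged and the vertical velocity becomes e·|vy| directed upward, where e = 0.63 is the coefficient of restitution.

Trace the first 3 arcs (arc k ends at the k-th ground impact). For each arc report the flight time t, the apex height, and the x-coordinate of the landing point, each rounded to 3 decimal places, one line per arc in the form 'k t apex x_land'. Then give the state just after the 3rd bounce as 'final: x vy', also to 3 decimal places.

1 2.810 20.495 15.734
2 2.576 8.134 30.157
3 1.623 3.229 39.244
final: 39.244 5.014

Arc 1: start y=17.620, vy=7.510 → t=2.810, apex=20.495, x_land=15.734, impact vy=-20.053
  bounce: vy ← 0.63·20.053 = 12.633
Arc 2: start y=0.000, vy=12.633 → t=2.576, apex=8.134, x_land=30.157, impact vy=-12.633
  bounce: vy ← 0.63·12.633 = 7.959
Arc 3: start y=0.000, vy=7.959 → t=1.623, apex=3.229, x_land=39.244, impact vy=-7.959
  bounce: vy ← 0.63·7.959 = 5.014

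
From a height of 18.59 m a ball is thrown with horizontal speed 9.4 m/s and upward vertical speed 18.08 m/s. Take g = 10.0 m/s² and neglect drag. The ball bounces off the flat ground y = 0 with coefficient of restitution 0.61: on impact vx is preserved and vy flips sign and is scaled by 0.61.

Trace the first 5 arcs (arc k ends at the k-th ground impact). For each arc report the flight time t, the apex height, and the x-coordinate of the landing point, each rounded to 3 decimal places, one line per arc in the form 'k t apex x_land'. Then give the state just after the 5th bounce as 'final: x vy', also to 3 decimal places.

1 4.451 34.934 41.842
2 3.225 12.999 72.155
3 1.967 4.837 90.646
4 1.200 1.800 101.925
5 0.732 0.670 108.806
final: 108.806 2.232

Arc 1: start y=18.590, vy=18.080 → t=4.451, apex=34.934, x_land=41.842, impact vy=-26.433
  bounce: vy ← 0.61·26.433 = 16.124
Arc 2: start y=0.000, vy=16.124 → t=3.225, apex=12.999, x_land=72.155, impact vy=-16.124
  bounce: vy ← 0.61·16.124 = 9.836
Arc 3: start y=0.000, vy=9.836 → t=1.967, apex=4.837, x_land=90.646, impact vy=-9.836
  bounce: vy ← 0.61·9.836 = 6.000
Arc 4: start y=0.000, vy=6.000 → t=1.200, apex=1.800, x_land=101.925, impact vy=-6.000
  bounce: vy ← 0.61·6.000 = 3.660
Arc 5: start y=0.000, vy=3.660 → t=0.732, apex=0.670, x_land=108.806, impact vy=-3.660
  bounce: vy ← 0.61·3.660 = 2.232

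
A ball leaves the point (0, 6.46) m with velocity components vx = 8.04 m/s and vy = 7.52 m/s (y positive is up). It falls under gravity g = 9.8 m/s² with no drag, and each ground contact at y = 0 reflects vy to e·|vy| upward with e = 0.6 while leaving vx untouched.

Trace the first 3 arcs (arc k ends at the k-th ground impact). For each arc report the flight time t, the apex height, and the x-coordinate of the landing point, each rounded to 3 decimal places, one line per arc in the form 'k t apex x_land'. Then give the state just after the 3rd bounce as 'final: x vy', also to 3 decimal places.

Arc 1: start y=6.460, vy=7.520 → t=2.148, apex=9.345, x_land=17.273, impact vy=-13.534
  bounce: vy ← 0.6·13.534 = 8.120
Arc 2: start y=0.000, vy=8.120 → t=1.657, apex=3.364, x_land=30.597, impact vy=-8.120
  bounce: vy ← 0.6·8.120 = 4.872
Arc 3: start y=0.000, vy=4.872 → t=0.994, apex=1.211, x_land=38.591, impact vy=-4.872
  bounce: vy ← 0.6·4.872 = 2.923

1 2.148 9.345 17.273
2 1.657 3.364 30.597
3 0.994 1.211 38.591
final: 38.591 2.923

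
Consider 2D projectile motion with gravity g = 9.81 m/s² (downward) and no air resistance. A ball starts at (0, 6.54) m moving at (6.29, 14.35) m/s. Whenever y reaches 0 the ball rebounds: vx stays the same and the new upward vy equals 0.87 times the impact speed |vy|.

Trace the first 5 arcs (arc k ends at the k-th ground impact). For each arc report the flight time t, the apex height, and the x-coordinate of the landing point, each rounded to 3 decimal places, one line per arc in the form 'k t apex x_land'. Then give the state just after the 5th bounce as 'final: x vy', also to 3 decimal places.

1 3.326 17.036 20.923
2 3.243 12.894 41.320
3 2.821 9.760 59.065
4 2.454 7.387 74.503
5 2.135 5.591 87.934
final: 87.934 9.112

Arc 1: start y=6.540, vy=14.350 → t=3.326, apex=17.036, x_land=20.923, impact vy=-18.282
  bounce: vy ← 0.87·18.282 = 15.905
Arc 2: start y=0.000, vy=15.905 → t=3.243, apex=12.894, x_land=41.320, impact vy=-15.905
  bounce: vy ← 0.87·15.905 = 13.838
Arc 3: start y=0.000, vy=13.838 → t=2.821, apex=9.760, x_land=59.065, impact vy=-13.838
  bounce: vy ← 0.87·13.838 = 12.039
Arc 4: start y=0.000, vy=12.039 → t=2.454, apex=7.387, x_land=74.503, impact vy=-12.039
  bounce: vy ← 0.87·12.039 = 10.474
Arc 5: start y=0.000, vy=10.474 → t=2.135, apex=5.591, x_land=87.934, impact vy=-10.474
  bounce: vy ← 0.87·10.474 = 9.112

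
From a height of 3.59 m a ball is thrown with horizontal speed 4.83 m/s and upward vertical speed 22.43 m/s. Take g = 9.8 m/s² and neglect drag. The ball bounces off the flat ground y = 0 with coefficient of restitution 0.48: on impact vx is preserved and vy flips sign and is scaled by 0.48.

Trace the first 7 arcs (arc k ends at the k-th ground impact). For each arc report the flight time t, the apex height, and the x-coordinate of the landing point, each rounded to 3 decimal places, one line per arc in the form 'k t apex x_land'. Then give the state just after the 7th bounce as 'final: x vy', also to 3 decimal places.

Arc 1: start y=3.590, vy=22.430 → t=4.732, apex=29.259, x_land=22.857, impact vy=-23.947
  bounce: vy ← 0.48·23.947 = 11.495
Arc 2: start y=0.000, vy=11.495 → t=2.346, apex=6.741, x_land=34.188, impact vy=-11.495
  bounce: vy ← 0.48·11.495 = 5.517
Arc 3: start y=0.000, vy=5.517 → t=1.126, apex=1.553, x_land=39.626, impact vy=-5.517
  bounce: vy ← 0.48·5.517 = 2.648
Arc 4: start y=0.000, vy=2.648 → t=0.540, apex=0.358, x_land=42.237, impact vy=-2.648
  bounce: vy ← 0.48·2.648 = 1.271
Arc 5: start y=0.000, vy=1.271 → t=0.259, apex=0.082, x_land=43.490, impact vy=-1.271
  bounce: vy ← 0.48·1.271 = 0.610
Arc 6: start y=0.000, vy=0.610 → t=0.125, apex=0.019, x_land=44.091, impact vy=-0.610
  bounce: vy ← 0.48·0.610 = 0.293
Arc 7: start y=0.000, vy=0.293 → t=0.060, apex=0.004, x_land=44.380, impact vy=-0.293
  bounce: vy ← 0.48·0.293 = 0.141

1 4.732 29.259 22.857
2 2.346 6.741 34.188
3 1.126 1.553 39.626
4 0.540 0.358 42.237
5 0.259 0.082 43.490
6 0.125 0.019 44.091
7 0.060 0.004 44.380
final: 44.380 0.141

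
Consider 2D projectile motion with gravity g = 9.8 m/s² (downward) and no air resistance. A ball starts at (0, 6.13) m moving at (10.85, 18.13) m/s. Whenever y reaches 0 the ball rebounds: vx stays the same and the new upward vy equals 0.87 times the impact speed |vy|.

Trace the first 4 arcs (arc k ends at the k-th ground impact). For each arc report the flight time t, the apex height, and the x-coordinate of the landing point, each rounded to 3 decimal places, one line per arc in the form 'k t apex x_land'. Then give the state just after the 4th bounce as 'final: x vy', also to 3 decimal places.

1 4.012 22.900 43.528
2 3.762 17.333 84.342
3 3.273 13.119 119.849
4 2.847 9.930 150.741
final: 150.741 12.137

Arc 1: start y=6.130, vy=18.130 → t=4.012, apex=22.900, x_land=43.528, impact vy=-21.186
  bounce: vy ← 0.87·21.186 = 18.432
Arc 2: start y=0.000, vy=18.432 → t=3.762, apex=17.333, x_land=84.342, impact vy=-18.432
  bounce: vy ← 0.87·18.432 = 16.036
Arc 3: start y=0.000, vy=16.036 → t=3.273, apex=13.119, x_land=119.849, impact vy=-16.036
  bounce: vy ← 0.87·16.036 = 13.951
Arc 4: start y=0.000, vy=13.951 → t=2.847, apex=9.930, x_land=150.741, impact vy=-13.951
  bounce: vy ← 0.87·13.951 = 12.137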